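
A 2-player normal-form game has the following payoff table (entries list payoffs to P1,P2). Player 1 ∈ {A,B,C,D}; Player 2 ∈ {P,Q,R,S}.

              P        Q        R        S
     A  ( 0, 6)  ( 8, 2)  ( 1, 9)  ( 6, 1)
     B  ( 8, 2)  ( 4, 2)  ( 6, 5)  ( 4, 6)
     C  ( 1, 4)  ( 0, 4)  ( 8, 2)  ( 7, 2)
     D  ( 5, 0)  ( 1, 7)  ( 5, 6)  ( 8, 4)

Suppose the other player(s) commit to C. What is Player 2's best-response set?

argmax u_2 = {P,Q}

u_2(P vs C) = 4
u_2(Q vs C) = 4
u_2(R vs C) = 2
u_2(S vs C) = 2
max payoff 4 at {P,Q}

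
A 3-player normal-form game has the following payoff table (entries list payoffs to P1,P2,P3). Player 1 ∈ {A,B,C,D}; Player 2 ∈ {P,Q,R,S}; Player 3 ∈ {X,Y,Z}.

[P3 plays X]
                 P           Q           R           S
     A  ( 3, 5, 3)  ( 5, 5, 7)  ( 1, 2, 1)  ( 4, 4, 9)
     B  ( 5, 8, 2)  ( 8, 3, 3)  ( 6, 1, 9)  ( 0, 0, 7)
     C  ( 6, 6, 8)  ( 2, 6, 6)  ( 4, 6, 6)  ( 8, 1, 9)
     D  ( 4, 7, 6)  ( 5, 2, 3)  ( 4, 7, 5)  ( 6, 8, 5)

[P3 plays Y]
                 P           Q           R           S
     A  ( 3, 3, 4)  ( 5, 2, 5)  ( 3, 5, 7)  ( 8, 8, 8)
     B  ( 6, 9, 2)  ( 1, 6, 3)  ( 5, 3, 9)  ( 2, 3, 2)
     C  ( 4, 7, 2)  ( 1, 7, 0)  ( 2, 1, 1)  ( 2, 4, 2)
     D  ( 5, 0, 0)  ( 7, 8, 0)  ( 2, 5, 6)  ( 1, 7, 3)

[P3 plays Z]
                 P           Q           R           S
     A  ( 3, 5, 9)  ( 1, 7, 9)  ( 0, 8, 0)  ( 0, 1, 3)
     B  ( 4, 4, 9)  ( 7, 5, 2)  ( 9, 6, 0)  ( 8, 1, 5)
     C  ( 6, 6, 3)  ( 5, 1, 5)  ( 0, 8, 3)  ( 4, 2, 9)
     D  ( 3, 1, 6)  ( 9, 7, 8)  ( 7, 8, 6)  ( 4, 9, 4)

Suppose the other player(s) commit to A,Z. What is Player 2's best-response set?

u_2(P vs A,Z) = 5
u_2(Q vs A,Z) = 7
u_2(R vs A,Z) = 8
u_2(S vs A,Z) = 1
max payoff 8 at {R}

argmax u_2 = {R}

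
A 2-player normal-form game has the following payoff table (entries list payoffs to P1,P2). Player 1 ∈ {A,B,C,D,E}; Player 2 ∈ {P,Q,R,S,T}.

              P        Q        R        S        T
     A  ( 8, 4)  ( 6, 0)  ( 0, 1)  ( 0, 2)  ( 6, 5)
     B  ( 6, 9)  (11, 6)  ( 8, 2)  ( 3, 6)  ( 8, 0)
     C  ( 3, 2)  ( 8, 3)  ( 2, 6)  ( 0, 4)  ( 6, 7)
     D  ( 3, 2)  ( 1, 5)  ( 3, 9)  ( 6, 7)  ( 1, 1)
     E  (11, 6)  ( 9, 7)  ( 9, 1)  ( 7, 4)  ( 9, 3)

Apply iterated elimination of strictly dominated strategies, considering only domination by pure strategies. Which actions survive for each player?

Remaining: P1:{B,E} P2:{P,Q}

P1 drop A (E beats it: P:11>8 Q:9>6 R:9>0 S:7>0 T:9>6)
P1 drop C (B beats it: P:6>3 Q:11>8 R:8>2 S:3>0 T:8>6)
P1 drop D (E beats it: P:11>3 Q:9>1 R:9>3 S:7>6 T:9>1)
P2 drop R (P beats it: B:9>2 E:6>1)
P2 drop S (P beats it: B:9>6 E:6>4)
P2 drop T (P beats it: B:9>0 E:6>3)
P1→{B,E} P2→{P,Q}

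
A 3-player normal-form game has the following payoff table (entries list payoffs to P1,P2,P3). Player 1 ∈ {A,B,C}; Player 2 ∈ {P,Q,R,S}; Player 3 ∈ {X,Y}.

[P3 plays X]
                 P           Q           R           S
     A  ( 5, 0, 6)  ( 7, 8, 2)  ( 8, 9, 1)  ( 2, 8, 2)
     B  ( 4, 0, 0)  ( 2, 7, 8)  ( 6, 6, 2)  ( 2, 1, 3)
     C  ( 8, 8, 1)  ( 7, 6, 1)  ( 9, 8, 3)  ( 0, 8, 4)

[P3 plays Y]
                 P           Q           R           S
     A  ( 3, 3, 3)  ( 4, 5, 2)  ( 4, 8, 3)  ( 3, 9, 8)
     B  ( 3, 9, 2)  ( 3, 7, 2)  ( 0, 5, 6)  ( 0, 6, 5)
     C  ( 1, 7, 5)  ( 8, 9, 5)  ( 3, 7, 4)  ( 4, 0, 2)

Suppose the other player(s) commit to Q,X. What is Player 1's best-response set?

argmax u_1 = {A,C}

u_1(A vs Q,X) = 7
u_1(B vs Q,X) = 2
u_1(C vs Q,X) = 7
max payoff 7 at {A,C}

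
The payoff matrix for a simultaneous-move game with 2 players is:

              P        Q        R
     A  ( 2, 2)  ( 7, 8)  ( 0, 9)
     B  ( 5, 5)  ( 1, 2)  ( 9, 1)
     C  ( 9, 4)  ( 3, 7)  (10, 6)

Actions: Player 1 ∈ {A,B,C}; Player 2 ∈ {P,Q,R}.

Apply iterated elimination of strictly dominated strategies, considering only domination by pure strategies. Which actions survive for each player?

IESDS → P1:{A,C} P2:{Q,R}

P1 drop B (C beats it: P:9>5 Q:3>1 R:10>9)
P2 drop P (Q beats it: A:8>2 C:7>4)
P1→{A,C} P2→{Q,R}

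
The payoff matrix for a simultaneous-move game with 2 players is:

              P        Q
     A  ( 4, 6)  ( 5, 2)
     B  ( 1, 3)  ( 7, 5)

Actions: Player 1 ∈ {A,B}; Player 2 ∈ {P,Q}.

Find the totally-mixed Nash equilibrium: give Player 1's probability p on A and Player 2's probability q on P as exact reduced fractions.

P1 mixes 1/3 on A; P2 mixes 2/5 on P

P1 indiff ⇒ q·4+(1-q)·5 = q·1+(1-q)·7 ⇒ q(3) = (1-q)(2) ⇒ q = 2/5
P2 indiff ⇒ p·6+(1-p)·3 = p·2+(1-p)·5 ⇒ p(4) = (1-p)(2) ⇒ p = 1/3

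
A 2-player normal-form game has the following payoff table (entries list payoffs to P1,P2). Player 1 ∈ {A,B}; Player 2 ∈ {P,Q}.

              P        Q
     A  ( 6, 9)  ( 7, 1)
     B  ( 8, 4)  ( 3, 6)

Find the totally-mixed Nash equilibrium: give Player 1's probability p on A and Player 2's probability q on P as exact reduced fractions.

P1 indiff ⇒ q·6+(1-q)·7 = q·8+(1-q)·3 ⇒ q(-2) = (1-q)(-4) ⇒ q = 2/3
P2 indiff ⇒ p·9+(1-p)·4 = p·1+(1-p)·6 ⇒ p(8) = (1-p)(2) ⇒ p = 1/5

p=1/5, q=2/3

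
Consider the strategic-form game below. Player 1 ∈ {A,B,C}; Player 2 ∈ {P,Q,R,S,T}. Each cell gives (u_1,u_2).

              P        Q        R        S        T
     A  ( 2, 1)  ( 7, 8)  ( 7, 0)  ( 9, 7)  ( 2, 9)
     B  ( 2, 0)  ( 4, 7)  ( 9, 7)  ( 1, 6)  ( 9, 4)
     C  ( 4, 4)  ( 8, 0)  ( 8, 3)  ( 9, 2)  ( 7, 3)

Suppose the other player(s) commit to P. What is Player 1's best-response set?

u_1(A vs P) = 2
u_1(B vs P) = 2
u_1(C vs P) = 4
max payoff 4 at {C}

BR_1 = {C}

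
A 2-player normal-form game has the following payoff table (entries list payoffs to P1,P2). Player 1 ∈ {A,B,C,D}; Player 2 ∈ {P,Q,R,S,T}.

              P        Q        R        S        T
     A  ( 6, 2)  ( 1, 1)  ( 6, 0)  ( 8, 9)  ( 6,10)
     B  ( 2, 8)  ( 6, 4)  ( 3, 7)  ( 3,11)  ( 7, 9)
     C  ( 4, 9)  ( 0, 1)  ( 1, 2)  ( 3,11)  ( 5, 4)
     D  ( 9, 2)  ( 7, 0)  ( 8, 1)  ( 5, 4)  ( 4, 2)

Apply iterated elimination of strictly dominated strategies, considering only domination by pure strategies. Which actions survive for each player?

Survivors P1:{A,B} P2:{S,T}

P1 drop C (A beats it: P:6>4 Q:1>0 R:6>1 S:8>3 T:6>5)
P2 drop P (S beats it: A:9>2 B:11>8 D:4>2)
P2 drop Q (S beats it: A:9>1 B:11>4 D:4>0)
P2 drop R (S beats it: A:9>0 B:11>7 D:4>1)
P1 drop D (A beats it: S:8>5 T:6>4)
P1→{A,B} P2→{S,T}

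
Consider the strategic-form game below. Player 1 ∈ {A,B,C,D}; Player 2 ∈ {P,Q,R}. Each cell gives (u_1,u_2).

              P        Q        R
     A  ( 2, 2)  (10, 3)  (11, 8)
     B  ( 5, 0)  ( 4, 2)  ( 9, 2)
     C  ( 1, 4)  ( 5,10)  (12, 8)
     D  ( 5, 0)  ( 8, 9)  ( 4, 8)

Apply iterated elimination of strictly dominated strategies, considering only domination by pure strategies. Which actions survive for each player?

IESDS → P1:{A,C} P2:{Q,R}

P2 drop P (Q beats it: A:3>2 B:2>0 C:10>4 D:9>0)
P1 drop B (A beats it: Q:10>4 R:11>9)
P1 drop D (A beats it: Q:10>8 R:11>4)
P1→{A,C} P2→{Q,R}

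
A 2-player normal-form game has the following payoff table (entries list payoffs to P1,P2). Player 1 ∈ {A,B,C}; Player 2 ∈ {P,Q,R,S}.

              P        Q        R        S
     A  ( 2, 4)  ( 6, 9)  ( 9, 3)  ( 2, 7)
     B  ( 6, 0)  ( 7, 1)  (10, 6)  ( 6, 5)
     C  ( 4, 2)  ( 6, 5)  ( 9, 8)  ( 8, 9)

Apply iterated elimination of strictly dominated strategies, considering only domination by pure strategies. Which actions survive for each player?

Remaining: P1:{B,C} P2:{R,S}

P1 drop A (B beats it: P:6>2 Q:7>6 R:10>9 S:6>2)
P2 drop P (Q beats it: B:1>0 C:5>2)
P2 drop Q (R beats it: B:6>1 C:8>5)
P1→{B,C} P2→{R,S}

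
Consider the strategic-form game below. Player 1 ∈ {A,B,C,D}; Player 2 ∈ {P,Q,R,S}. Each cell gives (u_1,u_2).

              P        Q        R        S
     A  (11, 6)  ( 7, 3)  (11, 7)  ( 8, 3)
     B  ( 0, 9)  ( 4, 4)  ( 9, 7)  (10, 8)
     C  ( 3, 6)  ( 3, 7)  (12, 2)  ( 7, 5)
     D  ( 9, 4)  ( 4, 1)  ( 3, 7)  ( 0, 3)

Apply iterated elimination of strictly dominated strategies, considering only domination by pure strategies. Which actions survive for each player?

IESDS → P1:{A,C} P2:{P,Q,R}

P1 drop D (A beats it: P:11>9 Q:7>4 R:11>3 S:8>0)
P2 drop S (P beats it: A:6>3 B:9>8 C:6>5)
P1 drop B (A beats it: P:11>0 Q:7>4 R:11>9)
P1→{A,C} P2→{P,Q,R}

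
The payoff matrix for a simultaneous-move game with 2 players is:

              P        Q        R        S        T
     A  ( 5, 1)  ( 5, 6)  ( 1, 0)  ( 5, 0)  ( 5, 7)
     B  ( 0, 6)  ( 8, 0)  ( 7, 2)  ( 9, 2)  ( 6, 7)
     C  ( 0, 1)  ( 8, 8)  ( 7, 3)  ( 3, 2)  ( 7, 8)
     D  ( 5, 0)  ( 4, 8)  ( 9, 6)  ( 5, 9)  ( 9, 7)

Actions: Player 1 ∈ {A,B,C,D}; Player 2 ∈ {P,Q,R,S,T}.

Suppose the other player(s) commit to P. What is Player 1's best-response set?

BR_1 = {A,D}

u_1(A vs P) = 5
u_1(B vs P) = 0
u_1(C vs P) = 0
u_1(D vs P) = 5
max payoff 5 at {A,D}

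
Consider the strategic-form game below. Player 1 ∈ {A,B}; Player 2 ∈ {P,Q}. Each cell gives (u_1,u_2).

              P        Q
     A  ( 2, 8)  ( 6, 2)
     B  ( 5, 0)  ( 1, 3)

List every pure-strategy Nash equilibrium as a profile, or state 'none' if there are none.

Equilibria: none

(A,P): not NE [P1→B gives 5>2]
(A,Q): not NE [P2→P gives 8>2]
(B,P): not NE [P2→Q gives 3>0]
(B,Q): not NE [P1→A gives 6>1]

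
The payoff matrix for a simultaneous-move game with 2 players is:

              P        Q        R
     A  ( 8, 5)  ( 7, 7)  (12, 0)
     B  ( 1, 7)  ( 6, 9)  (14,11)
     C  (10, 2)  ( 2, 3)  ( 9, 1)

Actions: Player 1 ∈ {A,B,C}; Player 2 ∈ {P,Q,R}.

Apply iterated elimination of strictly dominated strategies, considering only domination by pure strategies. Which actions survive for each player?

IESDS → P1:{A,B} P2:{Q,R}

P2 drop P (Q beats it: A:7>5 B:9>7 C:3>2)
P1 drop C (A beats it: Q:7>2 R:12>9)
P1→{A,B} P2→{Q,R}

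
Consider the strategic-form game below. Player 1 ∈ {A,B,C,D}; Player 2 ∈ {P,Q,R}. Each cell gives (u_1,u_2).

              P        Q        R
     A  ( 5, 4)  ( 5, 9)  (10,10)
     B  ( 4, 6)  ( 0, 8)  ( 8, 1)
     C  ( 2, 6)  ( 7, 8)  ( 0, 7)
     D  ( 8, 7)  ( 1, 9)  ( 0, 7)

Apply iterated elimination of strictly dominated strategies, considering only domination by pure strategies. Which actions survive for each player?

P1 drop B (A beats it: P:5>4 Q:5>0 R:10>8)
P2 drop P (Q beats it: A:9>4 C:8>6 D:9>7)
P1 drop D (A beats it: Q:5>1 R:10>0)
P1→{A,C} P2→{Q,R}

IESDS → P1:{A,C} P2:{Q,R}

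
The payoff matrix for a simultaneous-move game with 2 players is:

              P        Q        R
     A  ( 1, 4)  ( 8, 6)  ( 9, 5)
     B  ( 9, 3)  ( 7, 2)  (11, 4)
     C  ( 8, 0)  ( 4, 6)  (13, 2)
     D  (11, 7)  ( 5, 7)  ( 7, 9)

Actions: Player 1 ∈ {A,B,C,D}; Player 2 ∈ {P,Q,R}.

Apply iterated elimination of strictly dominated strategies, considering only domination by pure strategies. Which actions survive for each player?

P2 drop P (R beats it: A:5>4 B:4>3 C:2>0 D:9>7)
P1 drop D (A beats it: Q:8>5 R:9>7)
P1→{A,B,C} P2→{Q,R}

IESDS → P1:{A,B,C} P2:{Q,R}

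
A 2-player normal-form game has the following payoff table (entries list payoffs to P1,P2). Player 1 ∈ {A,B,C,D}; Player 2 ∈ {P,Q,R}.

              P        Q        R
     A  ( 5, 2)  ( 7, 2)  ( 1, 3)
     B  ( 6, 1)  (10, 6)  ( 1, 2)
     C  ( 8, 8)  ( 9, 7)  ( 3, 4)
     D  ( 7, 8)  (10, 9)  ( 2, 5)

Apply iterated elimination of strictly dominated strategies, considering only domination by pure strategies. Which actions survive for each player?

P1 drop A (C beats it: P:8>5 Q:9>7 R:3>1)
P2 drop R (Q beats it: B:6>2 C:7>4 D:9>5)
P1→{B,C,D} P2→{P,Q}

Remaining: P1:{B,C,D} P2:{P,Q}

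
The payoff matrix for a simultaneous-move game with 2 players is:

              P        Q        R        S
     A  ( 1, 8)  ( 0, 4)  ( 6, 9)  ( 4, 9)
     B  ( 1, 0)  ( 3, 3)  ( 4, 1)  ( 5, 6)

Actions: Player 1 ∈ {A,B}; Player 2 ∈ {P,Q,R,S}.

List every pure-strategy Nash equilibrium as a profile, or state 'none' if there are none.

(A,P): not NE [P2→S gives 9>8]
(A,Q): not NE [P1→B gives 3>0; P2→S gives 9>4]
(A,R): NE
(A,S): not NE [P1→B gives 5>4]
(B,P): not NE [P2→S gives 6>0]
(B,Q): not NE [P2→S gives 6>3]
(B,R): not NE [P1→A gives 6>4; P2→S gives 6>1]
(B,S): NE

Nash profiles: (A,R), (B,S)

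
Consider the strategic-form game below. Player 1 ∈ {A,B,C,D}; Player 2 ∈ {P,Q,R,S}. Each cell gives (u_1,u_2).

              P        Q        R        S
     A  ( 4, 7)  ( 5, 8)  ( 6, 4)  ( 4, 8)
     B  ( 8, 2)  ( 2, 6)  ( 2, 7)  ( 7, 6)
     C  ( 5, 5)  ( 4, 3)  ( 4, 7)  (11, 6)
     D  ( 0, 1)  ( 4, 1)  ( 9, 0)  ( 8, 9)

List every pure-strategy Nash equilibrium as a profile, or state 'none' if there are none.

Nash profiles: (A,Q)

(A,P): not NE [P1→B gives 8>4; P2→S gives 8>7]
(A,Q): NE
(A,R): not NE [P1→D gives 9>6; P2→S gives 8>4]
(A,S): not NE [P1→C gives 11>4]
(B,P): not NE [P2→R gives 7>2]
(B,Q): not NE [P1→A gives 5>2; P2→R gives 7>6]
(B,R): not NE [P1→D gives 9>2]
(B,S): not NE [P1→C gives 11>7; P2→R gives 7>6]
(C,P): not NE [P1→B gives 8>5; P2→R gives 7>5]
(C,Q): not NE [P1→A gives 5>4; P2→R gives 7>3]
(C,R): not NE [P1→D gives 9>4]
(C,S): not NE [P2→R gives 7>6]
(D,P): not NE [P1→B gives 8>0; P2→S gives 9>1]
(D,Q): not NE [P1→A gives 5>4; P2→S gives 9>1]
(D,R): not NE [P2→S gives 9>0]
(D,S): not NE [P1→C gives 11>8]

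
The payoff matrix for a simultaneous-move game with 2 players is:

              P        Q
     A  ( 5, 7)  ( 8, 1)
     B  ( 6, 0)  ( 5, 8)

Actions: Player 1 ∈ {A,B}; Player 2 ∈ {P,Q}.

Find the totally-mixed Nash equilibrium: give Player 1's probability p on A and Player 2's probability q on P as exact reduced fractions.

P1 indiff ⇒ q·5+(1-q)·8 = q·6+(1-q)·5 ⇒ q(-1) = (1-q)(-3) ⇒ q = 3/4
P2 indiff ⇒ p·7+(1-p)·0 = p·1+(1-p)·8 ⇒ p(6) = (1-p)(8) ⇒ p = 4/7

P1 mixes 4/7 on A; P2 mixes 3/4 on P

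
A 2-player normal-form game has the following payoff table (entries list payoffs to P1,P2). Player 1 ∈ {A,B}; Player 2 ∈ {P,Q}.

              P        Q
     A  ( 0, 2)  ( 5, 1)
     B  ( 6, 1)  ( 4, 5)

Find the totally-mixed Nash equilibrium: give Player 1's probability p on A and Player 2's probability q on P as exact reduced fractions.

P1 indiff ⇒ q·0+(1-q)·5 = q·6+(1-q)·4 ⇒ q(-6) = (1-q)(-1) ⇒ q = 1/7
P2 indiff ⇒ p·2+(1-p)·1 = p·1+(1-p)·5 ⇒ p(1) = (1-p)(4) ⇒ p = 4/5

p=4/5, q=1/7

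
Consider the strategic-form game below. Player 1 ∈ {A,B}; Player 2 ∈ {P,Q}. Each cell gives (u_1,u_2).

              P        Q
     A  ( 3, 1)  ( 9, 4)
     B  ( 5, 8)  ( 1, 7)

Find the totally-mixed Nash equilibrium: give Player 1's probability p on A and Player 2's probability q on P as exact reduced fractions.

P1 indiff ⇒ q·3+(1-q)·9 = q·5+(1-q)·1 ⇒ q(-2) = (1-q)(-8) ⇒ q = 4/5
P2 indiff ⇒ p·1+(1-p)·8 = p·4+(1-p)·7 ⇒ p(-3) = (1-p)(-1) ⇒ p = 1/4

p=1/4, q=4/5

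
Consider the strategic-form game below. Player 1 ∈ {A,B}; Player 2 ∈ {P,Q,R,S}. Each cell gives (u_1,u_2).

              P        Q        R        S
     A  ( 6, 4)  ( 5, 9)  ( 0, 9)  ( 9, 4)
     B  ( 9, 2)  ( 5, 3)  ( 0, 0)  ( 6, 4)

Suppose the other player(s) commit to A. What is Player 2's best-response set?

u_2(P vs A) = 4
u_2(Q vs A) = 9
u_2(R vs A) = 9
u_2(S vs A) = 4
max payoff 9 at {Q,R}

P2 best: {Q,R}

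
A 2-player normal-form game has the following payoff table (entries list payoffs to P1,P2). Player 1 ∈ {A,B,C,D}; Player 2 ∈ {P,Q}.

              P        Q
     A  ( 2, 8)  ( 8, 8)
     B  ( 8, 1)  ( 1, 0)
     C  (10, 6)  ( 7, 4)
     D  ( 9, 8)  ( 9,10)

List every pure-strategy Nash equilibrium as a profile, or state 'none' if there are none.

(A,P): not NE [P1→C gives 10>2]
(A,Q): not NE [P1→D gives 9>8]
(B,P): not NE [P1→C gives 10>8]
(B,Q): not NE [P1→D gives 9>1; P2→P gives 1>0]
(C,P): NE
(C,Q): not NE [P1→D gives 9>7; P2→P gives 6>4]
(D,P): not NE [P1→C gives 10>9; P2→Q gives 10>8]
(D,Q): NE

Nash profiles: (C,P), (D,Q)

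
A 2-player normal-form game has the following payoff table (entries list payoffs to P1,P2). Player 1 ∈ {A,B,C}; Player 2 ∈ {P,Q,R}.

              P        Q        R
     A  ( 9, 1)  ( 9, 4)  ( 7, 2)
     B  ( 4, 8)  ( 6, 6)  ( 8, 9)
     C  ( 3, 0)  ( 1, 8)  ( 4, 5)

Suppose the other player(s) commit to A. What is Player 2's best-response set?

argmax u_2 = {Q}

u_2(P vs A) = 1
u_2(Q vs A) = 4
u_2(R vs A) = 2
max payoff 4 at {Q}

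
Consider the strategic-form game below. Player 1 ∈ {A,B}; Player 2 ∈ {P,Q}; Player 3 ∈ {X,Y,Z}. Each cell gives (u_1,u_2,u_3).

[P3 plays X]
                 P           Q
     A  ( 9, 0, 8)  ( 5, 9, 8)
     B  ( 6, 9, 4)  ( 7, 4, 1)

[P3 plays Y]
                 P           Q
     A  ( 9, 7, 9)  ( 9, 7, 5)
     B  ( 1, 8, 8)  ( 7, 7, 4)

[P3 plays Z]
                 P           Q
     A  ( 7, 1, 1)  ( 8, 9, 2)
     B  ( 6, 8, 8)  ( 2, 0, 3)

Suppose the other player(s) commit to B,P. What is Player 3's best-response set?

u_3(X vs B,P) = 4
u_3(Y vs B,P) = 8
u_3(Z vs B,P) = 8
max payoff 8 at {Y,Z}

P3 best: {Y,Z}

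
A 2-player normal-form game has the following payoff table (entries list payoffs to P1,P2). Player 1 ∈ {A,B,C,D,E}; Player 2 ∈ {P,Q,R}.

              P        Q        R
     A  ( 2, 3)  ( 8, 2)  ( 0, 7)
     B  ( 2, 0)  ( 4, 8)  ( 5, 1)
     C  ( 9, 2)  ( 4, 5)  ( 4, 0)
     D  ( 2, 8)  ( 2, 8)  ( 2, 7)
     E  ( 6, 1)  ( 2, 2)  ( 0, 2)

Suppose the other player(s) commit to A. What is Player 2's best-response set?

u_2(P vs A) = 3
u_2(Q vs A) = 2
u_2(R vs A) = 7
max payoff 7 at {R}

P2 best: {R}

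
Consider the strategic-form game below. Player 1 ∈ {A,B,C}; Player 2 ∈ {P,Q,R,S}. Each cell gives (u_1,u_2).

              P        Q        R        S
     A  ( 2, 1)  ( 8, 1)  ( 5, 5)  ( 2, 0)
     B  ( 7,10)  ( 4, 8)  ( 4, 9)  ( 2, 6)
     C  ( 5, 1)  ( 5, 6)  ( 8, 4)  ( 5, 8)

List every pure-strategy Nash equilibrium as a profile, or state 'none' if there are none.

Nash profiles: (B,P), (C,S)

(A,P): not NE [P1→B gives 7>2; P2→R gives 5>1]
(A,Q): not NE [P2→R gives 5>1]
(A,R): not NE [P1→C gives 8>5]
(A,S): not NE [P1→C gives 5>2; P2→R gives 5>0]
(B,P): NE
(B,Q): not NE [P1→A gives 8>4; P2→P gives 10>8]
(B,R): not NE [P1→C gives 8>4; P2→P gives 10>9]
(B,S): not NE [P1→C gives 5>2; P2→P gives 10>6]
(C,P): not NE [P1→B gives 7>5; P2→S gives 8>1]
(C,Q): not NE [P1→A gives 8>5; P2→S gives 8>6]
(C,R): not NE [P2→S gives 8>4]
(C,S): NE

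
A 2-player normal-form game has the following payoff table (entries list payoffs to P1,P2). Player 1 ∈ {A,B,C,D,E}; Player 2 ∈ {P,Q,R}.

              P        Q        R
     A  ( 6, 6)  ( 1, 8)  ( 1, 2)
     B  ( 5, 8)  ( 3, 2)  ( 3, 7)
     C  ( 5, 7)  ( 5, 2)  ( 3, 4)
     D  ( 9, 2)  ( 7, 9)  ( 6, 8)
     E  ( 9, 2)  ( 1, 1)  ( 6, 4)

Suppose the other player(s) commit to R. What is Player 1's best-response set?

P1 best: {D,E}

u_1(A vs R) = 1
u_1(B vs R) = 3
u_1(C vs R) = 3
u_1(D vs R) = 6
u_1(E vs R) = 6
max payoff 6 at {D,E}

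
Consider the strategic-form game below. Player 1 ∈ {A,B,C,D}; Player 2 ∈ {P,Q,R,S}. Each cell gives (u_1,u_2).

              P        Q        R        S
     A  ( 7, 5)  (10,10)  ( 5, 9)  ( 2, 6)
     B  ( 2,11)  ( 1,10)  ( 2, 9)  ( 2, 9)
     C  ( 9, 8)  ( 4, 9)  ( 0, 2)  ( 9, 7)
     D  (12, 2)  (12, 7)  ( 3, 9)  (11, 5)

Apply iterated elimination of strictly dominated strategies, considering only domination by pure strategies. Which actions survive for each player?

Survivors P1:{A,D} P2:{Q,R}

P1 drop B (D beats it: P:12>2 Q:12>1 R:3>2 S:11>2)
P1 drop C (D beats it: P:12>9 Q:12>4 R:3>0 S:11>9)
P2 drop P (Q beats it: A:10>5 D:7>2)
P2 drop S (Q beats it: A:10>6 D:7>5)
P1→{A,D} P2→{Q,R}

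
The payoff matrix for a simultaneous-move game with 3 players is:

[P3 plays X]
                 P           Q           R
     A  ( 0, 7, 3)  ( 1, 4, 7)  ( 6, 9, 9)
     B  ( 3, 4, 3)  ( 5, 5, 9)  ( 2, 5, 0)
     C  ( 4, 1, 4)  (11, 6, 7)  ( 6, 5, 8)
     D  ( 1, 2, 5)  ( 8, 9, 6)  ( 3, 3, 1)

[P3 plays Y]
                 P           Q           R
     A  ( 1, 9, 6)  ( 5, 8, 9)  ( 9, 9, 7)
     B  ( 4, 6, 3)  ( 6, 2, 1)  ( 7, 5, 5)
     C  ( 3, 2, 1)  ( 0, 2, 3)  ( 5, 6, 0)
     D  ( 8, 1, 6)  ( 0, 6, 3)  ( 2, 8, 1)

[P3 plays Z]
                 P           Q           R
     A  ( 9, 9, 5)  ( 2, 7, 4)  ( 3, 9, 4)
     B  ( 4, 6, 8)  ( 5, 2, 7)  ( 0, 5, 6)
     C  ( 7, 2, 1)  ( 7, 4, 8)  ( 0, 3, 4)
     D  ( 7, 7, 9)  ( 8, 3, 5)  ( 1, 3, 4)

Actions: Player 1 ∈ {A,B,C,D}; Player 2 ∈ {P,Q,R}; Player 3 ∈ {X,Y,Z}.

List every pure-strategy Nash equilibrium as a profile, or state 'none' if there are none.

PSNE = {(A,R,X)}

(A,P,X): not NE [P1→C gives 4>0; P2→R gives 9>7; P3→Y gives 6>3]
(A,P,Y): not NE [P1→D gives 8>1]
(A,P,Z): not NE [P3→Y gives 6>5]
(A,Q,X): not NE [P1→C gives 11>1; P2→R gives 9>4; P3→Y gives 9>7]
(A,Q,Y): not NE [P1→B gives 6>5; P2→R gives 9>8]
(A,Q,Z): not NE [P1→D gives 8>2; P2→R gives 9>7; P3→Y gives 9>4]
(A,R,X): NE
(A,R,Y): not NE [P3→X gives 9>7]
(A,R,Z): not NE [P3→X gives 9>4]
(B,P,X): not NE [P1→C gives 4>3; P2→R gives 5>4; P3→Z gives 8>3]
(B,P,Y): not NE [P1→D gives 8>4; P3→Z gives 8>3]
(B,P,Z): not NE [P1→A gives 9>4]
(B,Q,X): not NE [P1→C gives 11>5]
(B,Q,Y): not NE [P2→P gives 6>2; P3→X gives 9>1]
(B,Q,Z): not NE [P1→D gives 8>5; P2→P gives 6>2; P3→X gives 9>7]
(B,R,X): not NE [P1→C gives 6>2; P3→Z gives 6>0]
(B,R,Y): not NE [P1→A gives 9>7; P2→P gives 6>5; P3→Z gives 6>5]
(B,R,Z): not NE [P1→A gives 3>0; P2→P gives 6>5]
(C,P,X): not NE [P2→Q gives 6>1]
(C,P,Y): not NE [P1→D gives 8>3; P2→R gives 6>2; P3→X gives 4>1]
(C,P,Z): not NE [P1→A gives 9>7; P2→Q gives 4>2; P3→X gives 4>1]
(C,Q,X): not NE [P3→Z gives 8>7]
(C,Q,Y): not NE [P1→B gives 6>0; P2→R gives 6>2; P3→Z gives 8>3]
(C,Q,Z): not NE [P1→D gives 8>7]
(C,R,X): not NE [P2→Q gives 6>5]
(C,R,Y): not NE [P1→A gives 9>5; P3→X gives 8>0]
(C,R,Z): not NE [P1→A gives 3>0; P2→Q gives 4>3; P3→X gives 8>4]
(D,P,X): not NE [P1→C gives 4>1; P2→Q gives 9>2; P3→Z gives 9>5]
(D,P,Y): not NE [P2→R gives 8>1; P3→Z gives 9>6]
(D,P,Z): not NE [P1→A gives 9>7]
(D,Q,X): not NE [P1→C gives 11>8]
(D,Q,Y): not NE [P1→B gives 6>0; P2→R gives 8>6; P3→X gives 6>3]
(D,Q,Z): not NE [P2→P gives 7>3; P3→X gives 6>5]
(D,R,X): not NE [P1→C gives 6>3; P2→Q gives 9>3; P3→Z gives 4>1]
(D,R,Y): not NE [P1→A gives 9>2; P3→Z gives 4>1]
(D,R,Z): not NE [P1→A gives 3>1; P2→P gives 7>3]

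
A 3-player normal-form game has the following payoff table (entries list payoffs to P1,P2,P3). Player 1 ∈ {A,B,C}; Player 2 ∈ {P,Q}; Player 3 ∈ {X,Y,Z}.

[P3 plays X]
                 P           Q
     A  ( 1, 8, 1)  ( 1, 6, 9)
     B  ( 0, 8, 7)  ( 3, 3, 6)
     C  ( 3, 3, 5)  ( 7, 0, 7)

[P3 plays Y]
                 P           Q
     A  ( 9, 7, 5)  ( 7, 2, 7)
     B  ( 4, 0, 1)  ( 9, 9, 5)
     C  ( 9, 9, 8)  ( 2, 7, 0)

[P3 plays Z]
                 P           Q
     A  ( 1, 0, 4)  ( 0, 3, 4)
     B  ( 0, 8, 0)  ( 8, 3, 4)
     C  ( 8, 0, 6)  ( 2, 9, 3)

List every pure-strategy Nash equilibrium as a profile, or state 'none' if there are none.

NE set: (A,P,Y), (C,P,Y)

(A,P,X): not NE [P1→C gives 3>1; P3→Y gives 5>1]
(A,P,Y): NE
(A,P,Z): not NE [P1→C gives 8>1; P2→Q gives 3>0; P3→Y gives 5>4]
(A,Q,X): not NE [P1→C gives 7>1; P2→P gives 8>6]
(A,Q,Y): not NE [P1→B gives 9>7; P2→P gives 7>2; P3→X gives 9>7]
(A,Q,Z): not NE [P1→B gives 8>0; P3→X gives 9>4]
(B,P,X): not NE [P1→C gives 3>0]
(B,P,Y): not NE [P1→C gives 9>4; P2→Q gives 9>0; P3→X gives 7>1]
(B,P,Z): not NE [P1→C gives 8>0; P3→X gives 7>0]
(B,Q,X): not NE [P1→C gives 7>3; P2→P gives 8>3]
(B,Q,Y): not NE [P3→X gives 6>5]
(B,Q,Z): not NE [P2→P gives 8>3; P3→X gives 6>4]
(C,P,X): not NE [P3→Y gives 8>5]
(C,P,Y): NE
(C,P,Z): not NE [P2→Q gives 9>0; P3→Y gives 8>6]
(C,Q,X): not NE [P2→P gives 3>0]
(C,Q,Y): not NE [P1→B gives 9>2; P2→P gives 9>7; P3→X gives 7>0]
(C,Q,Z): not NE [P1→B gives 8>2; P3→X gives 7>3]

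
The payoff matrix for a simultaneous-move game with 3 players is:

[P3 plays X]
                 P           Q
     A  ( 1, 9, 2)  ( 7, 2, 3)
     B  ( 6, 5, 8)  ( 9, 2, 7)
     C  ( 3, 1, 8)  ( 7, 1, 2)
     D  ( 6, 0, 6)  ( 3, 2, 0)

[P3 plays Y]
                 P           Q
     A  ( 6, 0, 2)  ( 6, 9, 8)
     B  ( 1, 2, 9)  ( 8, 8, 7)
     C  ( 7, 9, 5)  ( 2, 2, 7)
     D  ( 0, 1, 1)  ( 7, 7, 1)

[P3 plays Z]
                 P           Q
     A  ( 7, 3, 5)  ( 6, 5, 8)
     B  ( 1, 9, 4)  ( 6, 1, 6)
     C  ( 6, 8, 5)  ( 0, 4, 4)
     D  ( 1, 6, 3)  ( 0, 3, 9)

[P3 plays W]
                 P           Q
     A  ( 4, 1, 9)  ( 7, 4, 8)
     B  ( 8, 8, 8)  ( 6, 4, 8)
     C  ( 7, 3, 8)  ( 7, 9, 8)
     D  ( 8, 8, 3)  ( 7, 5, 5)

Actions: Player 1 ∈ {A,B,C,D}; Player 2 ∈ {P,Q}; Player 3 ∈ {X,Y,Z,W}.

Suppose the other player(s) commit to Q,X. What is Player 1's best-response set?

u_1(A vs Q,X) = 7
u_1(B vs Q,X) = 9
u_1(C vs Q,X) = 7
u_1(D vs Q,X) = 3
max payoff 9 at {B}

BR_1 = {B}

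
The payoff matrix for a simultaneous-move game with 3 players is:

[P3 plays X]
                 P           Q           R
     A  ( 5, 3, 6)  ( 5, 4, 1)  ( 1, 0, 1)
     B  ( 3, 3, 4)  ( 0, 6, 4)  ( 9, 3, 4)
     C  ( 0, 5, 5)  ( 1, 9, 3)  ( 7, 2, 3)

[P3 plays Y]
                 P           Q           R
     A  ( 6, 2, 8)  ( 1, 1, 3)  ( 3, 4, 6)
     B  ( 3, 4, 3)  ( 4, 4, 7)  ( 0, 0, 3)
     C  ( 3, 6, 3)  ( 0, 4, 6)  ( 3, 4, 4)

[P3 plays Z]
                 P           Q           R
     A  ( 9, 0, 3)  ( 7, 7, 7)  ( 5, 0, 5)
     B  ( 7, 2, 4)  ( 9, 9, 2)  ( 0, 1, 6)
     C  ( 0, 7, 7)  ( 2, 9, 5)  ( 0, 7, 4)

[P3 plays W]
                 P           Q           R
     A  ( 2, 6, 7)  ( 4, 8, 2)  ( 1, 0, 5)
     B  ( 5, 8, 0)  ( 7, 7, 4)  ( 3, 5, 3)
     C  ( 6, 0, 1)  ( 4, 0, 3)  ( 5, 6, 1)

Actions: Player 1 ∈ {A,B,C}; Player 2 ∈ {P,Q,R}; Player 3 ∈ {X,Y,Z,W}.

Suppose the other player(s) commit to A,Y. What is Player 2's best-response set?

u_2(P vs A,Y) = 2
u_2(Q vs A,Y) = 1
u_2(R vs A,Y) = 4
max payoff 4 at {R}

BR_2 = {R}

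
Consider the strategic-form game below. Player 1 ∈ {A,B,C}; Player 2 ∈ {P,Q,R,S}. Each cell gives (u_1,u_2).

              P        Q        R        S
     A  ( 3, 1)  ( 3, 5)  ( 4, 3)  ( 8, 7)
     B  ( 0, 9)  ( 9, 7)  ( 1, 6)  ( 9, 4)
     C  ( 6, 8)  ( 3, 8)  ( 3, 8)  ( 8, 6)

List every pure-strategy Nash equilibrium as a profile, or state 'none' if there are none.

Nash profiles: (C,P)

(A,P): not NE [P1→C gives 6>3; P2→S gives 7>1]
(A,Q): not NE [P1→B gives 9>3; P2→S gives 7>5]
(A,R): not NE [P2→S gives 7>3]
(A,S): not NE [P1→B gives 9>8]
(B,P): not NE [P1→C gives 6>0]
(B,Q): not NE [P2→P gives 9>7]
(B,R): not NE [P1→A gives 4>1; P2→P gives 9>6]
(B,S): not NE [P2→P gives 9>4]
(C,P): NE
(C,Q): not NE [P1→B gives 9>3]
(C,R): not NE [P1→A gives 4>3]
(C,S): not NE [P1→B gives 9>8; P2→R gives 8>6]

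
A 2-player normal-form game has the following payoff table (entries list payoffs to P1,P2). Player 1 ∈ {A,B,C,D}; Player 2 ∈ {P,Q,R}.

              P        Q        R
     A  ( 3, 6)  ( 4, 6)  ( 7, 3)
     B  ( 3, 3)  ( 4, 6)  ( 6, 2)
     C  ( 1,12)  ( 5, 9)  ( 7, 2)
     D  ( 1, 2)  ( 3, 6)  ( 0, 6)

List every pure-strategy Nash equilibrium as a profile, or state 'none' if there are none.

Nash profiles: (A,P)

(A,P): NE
(A,Q): not NE [P1→C gives 5>4]
(A,R): not NE [P2→Q gives 6>3]
(B,P): not NE [P2→Q gives 6>3]
(B,Q): not NE [P1→C gives 5>4]
(B,R): not NE [P1→C gives 7>6; P2→Q gives 6>2]
(C,P): not NE [P1→B gives 3>1]
(C,Q): not NE [P2→P gives 12>9]
(C,R): not NE [P2→P gives 12>2]
(D,P): not NE [P1→B gives 3>1; P2→R gives 6>2]
(D,Q): not NE [P1→C gives 5>3]
(D,R): not NE [P1→C gives 7>0]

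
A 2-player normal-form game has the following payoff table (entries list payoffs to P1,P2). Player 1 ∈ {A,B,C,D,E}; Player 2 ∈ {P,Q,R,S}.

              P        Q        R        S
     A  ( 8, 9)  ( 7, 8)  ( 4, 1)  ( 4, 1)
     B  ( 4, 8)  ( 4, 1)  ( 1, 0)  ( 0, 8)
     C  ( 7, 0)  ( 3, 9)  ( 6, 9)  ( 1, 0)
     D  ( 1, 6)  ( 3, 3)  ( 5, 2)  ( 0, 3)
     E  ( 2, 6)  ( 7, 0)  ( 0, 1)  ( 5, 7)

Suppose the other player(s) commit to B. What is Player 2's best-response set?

argmax u_2 = {P,S}

u_2(P vs B) = 8
u_2(Q vs B) = 1
u_2(R vs B) = 0
u_2(S vs B) = 8
max payoff 8 at {P,S}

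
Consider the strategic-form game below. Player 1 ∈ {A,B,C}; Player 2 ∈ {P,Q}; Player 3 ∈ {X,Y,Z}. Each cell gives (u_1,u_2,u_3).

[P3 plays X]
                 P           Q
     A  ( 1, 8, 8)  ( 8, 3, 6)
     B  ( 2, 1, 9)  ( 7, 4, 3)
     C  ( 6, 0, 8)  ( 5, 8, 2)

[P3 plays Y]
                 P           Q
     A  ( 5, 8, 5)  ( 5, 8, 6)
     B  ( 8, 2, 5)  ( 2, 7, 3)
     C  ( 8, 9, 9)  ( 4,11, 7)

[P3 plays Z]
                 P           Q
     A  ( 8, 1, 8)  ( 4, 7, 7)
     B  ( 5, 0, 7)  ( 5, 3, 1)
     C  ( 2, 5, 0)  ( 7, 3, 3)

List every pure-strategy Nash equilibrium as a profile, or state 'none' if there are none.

(A,P,X): not NE [P1→C gives 6>1]
(A,P,Y): not NE [P1→C gives 8>5; P3→Z gives 8>5]
(A,P,Z): not NE [P2→Q gives 7>1]
(A,Q,X): not NE [P2→P gives 8>3; P3→Z gives 7>6]
(A,Q,Y): not NE [P3→Z gives 7>6]
(A,Q,Z): not NE [P1→C gives 7>4]
(B,P,X): not NE [P1→C gives 6>2; P2→Q gives 4>1]
(B,P,Y): not NE [P2→Q gives 7>2; P3→X gives 9>5]
(B,P,Z): not NE [P1→A gives 8>5; P2→Q gives 3>0; P3→X gives 9>7]
(B,Q,X): not NE [P1→A gives 8>7]
(B,Q,Y): not NE [P1→A gives 5>2]
(B,Q,Z): not NE [P1→C gives 7>5; P3→Y gives 3>1]
(C,P,X): not NE [P2→Q gives 8>0; P3→Y gives 9>8]
(C,P,Y): not NE [P2→Q gives 11>9]
(C,P,Z): not NE [P1→A gives 8>2; P3→Y gives 9>0]
(C,Q,X): not NE [P1→A gives 8>5; P3→Y gives 7>2]
(C,Q,Y): not NE [P1→A gives 5>4]
(C,Q,Z): not NE [P2→P gives 5>3; P3→Y gives 7>3]

PSNE: ∅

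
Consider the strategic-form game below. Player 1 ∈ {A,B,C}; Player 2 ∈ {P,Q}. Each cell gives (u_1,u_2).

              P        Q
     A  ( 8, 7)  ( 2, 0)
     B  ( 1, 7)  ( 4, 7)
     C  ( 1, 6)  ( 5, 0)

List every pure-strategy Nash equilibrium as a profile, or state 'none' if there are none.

Nash profiles: (A,P)

(A,P): NE
(A,Q): not NE [P1→C gives 5>2; P2→P gives 7>0]
(B,P): not NE [P1→A gives 8>1]
(B,Q): not NE [P1→C gives 5>4]
(C,P): not NE [P1→A gives 8>1]
(C,Q): not NE [P2→P gives 6>0]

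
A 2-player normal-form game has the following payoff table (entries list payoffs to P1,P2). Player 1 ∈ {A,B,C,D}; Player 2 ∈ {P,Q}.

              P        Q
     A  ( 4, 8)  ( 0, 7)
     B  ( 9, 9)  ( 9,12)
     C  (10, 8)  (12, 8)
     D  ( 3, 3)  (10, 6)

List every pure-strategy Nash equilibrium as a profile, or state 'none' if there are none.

Nash profiles: (C,P), (C,Q)

(A,P): not NE [P1→C gives 10>4]
(A,Q): not NE [P1→C gives 12>0; P2→P gives 8>7]
(B,P): not NE [P1→C gives 10>9; P2→Q gives 12>9]
(B,Q): not NE [P1→C gives 12>9]
(C,P): NE
(C,Q): NE
(D,P): not NE [P1→C gives 10>3; P2→Q gives 6>3]
(D,Q): not NE [P1→C gives 12>10]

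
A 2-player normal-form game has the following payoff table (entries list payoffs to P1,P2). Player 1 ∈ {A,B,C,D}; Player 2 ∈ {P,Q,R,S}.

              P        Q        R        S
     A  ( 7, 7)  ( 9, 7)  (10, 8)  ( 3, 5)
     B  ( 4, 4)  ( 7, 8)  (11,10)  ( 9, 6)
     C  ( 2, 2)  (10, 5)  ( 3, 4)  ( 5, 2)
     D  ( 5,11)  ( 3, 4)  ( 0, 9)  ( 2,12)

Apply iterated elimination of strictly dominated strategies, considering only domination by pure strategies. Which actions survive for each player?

P1 drop D (A beats it: P:7>5 Q:9>3 R:10>0 S:3>2)
P2 drop P (R beats it: A:8>7 B:10>4 C:4>2)
P2 drop S (Q beats it: A:7>5 B:8>6 C:5>2)
P1→{A,B,C} P2→{Q,R}

Survivors P1:{A,B,C} P2:{Q,R}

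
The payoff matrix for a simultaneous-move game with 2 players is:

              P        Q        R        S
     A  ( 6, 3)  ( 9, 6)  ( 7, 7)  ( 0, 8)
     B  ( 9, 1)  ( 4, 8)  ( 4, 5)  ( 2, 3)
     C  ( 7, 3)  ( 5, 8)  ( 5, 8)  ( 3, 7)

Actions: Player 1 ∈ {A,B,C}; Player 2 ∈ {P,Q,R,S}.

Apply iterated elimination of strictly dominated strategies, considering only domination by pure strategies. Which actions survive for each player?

Survivors P1:{A,C} P2:{Q,R,S}

P2 drop P (Q beats it: A:6>3 B:8>1 C:8>3)
P1 drop B (C beats it: Q:5>4 R:5>4 S:3>2)
P1→{A,C} P2→{Q,R,S}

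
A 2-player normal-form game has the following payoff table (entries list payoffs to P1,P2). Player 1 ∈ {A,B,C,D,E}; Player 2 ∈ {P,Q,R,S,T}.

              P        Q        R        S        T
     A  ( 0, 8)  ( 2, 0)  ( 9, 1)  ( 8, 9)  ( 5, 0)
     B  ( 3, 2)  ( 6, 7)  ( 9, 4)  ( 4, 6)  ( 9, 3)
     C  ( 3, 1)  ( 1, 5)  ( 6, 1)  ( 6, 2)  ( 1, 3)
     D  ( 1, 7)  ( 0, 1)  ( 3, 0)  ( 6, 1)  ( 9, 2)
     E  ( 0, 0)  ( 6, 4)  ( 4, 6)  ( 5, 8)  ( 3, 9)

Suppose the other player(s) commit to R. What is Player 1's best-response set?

u_1(A vs R) = 9
u_1(B vs R) = 9
u_1(C vs R) = 6
u_1(D vs R) = 3
u_1(E vs R) = 4
max payoff 9 at {A,B}

P1 best: {A,B}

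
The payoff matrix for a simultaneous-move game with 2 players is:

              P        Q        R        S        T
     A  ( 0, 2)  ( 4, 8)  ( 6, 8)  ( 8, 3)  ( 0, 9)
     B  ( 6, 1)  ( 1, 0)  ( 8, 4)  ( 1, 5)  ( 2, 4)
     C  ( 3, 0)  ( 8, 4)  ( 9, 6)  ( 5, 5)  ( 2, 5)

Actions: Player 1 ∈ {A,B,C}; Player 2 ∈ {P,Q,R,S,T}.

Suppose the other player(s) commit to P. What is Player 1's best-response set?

P1 best: {B}

u_1(A vs P) = 0
u_1(B vs P) = 6
u_1(C vs P) = 3
max payoff 6 at {B}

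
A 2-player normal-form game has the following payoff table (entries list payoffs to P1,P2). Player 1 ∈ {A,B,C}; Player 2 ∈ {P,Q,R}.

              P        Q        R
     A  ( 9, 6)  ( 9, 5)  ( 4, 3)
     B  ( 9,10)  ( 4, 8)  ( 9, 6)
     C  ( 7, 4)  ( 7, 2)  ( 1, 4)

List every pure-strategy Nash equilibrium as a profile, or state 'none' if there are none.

(A,P): NE
(A,Q): not NE [P2→P gives 6>5]
(A,R): not NE [P1→B gives 9>4; P2→P gives 6>3]
(B,P): NE
(B,Q): not NE [P1→A gives 9>4; P2→P gives 10>8]
(B,R): not NE [P2→P gives 10>6]
(C,P): not NE [P1→B gives 9>7]
(C,Q): not NE [P1→A gives 9>7; P2→R gives 4>2]
(C,R): not NE [P1→B gives 9>1]

PSNE = {(A,P), (B,P)}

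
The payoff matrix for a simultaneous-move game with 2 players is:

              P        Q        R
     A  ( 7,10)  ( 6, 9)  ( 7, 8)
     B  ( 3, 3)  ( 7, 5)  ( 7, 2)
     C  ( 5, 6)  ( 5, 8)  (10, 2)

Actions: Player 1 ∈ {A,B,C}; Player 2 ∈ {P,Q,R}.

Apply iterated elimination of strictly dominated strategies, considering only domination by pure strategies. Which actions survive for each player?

Survivors P1:{A,B} P2:{P,Q}

P2 drop R (P beats it: A:10>8 B:3>2 C:6>2)
P1 drop C (A beats it: P:7>5 Q:6>5)
P1→{A,B} P2→{P,Q}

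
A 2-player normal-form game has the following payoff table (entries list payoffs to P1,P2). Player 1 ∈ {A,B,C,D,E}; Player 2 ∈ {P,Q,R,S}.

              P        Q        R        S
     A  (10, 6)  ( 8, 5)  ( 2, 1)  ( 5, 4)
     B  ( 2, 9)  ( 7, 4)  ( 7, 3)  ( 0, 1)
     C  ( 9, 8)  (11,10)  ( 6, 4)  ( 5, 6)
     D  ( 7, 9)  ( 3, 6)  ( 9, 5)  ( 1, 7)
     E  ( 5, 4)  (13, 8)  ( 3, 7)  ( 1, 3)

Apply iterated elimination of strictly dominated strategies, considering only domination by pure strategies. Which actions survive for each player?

P2 drop R (Q beats it: A:5>1 B:4>3 C:10>4 D:6>5 E:8>7)
P1 drop B (A beats it: P:10>2 Q:8>7 S:5>0)
P1 drop D (A beats it: P:10>7 Q:8>3 S:5>1)
P2 drop S (P beats it: A:6>4 C:8>6 E:4>3)
P1→{A,C,E} P2→{P,Q}

Survivors P1:{A,C,E} P2:{P,Q}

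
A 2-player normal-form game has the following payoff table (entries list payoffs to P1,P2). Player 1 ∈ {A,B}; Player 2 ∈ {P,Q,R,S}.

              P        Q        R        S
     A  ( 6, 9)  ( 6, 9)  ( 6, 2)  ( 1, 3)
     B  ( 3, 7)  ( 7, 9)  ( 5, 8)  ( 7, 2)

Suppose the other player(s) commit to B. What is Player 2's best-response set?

u_2(P vs B) = 7
u_2(Q vs B) = 9
u_2(R vs B) = 8
u_2(S vs B) = 2
max payoff 9 at {Q}

BR_2 = {Q}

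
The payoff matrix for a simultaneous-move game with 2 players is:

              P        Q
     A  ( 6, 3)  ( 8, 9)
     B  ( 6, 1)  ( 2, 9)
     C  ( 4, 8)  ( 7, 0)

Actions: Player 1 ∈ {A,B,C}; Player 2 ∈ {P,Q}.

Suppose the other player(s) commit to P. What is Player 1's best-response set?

BR_1 = {A,B}

u_1(A vs P) = 6
u_1(B vs P) = 6
u_1(C vs P) = 4
max payoff 6 at {A,B}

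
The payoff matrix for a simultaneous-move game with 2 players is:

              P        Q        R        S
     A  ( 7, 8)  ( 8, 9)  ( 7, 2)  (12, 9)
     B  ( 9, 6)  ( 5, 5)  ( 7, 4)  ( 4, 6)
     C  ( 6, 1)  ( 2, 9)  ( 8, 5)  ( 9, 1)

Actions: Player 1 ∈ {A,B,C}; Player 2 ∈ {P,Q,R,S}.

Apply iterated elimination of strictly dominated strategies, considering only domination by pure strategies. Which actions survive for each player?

IESDS → P1:{A,B} P2:{P,Q,S}

P2 drop R (Q beats it: A:9>2 B:5>4 C:9>5)
P1 drop C (A beats it: P:7>6 Q:8>2 S:12>9)
P1→{A,B} P2→{P,Q,S}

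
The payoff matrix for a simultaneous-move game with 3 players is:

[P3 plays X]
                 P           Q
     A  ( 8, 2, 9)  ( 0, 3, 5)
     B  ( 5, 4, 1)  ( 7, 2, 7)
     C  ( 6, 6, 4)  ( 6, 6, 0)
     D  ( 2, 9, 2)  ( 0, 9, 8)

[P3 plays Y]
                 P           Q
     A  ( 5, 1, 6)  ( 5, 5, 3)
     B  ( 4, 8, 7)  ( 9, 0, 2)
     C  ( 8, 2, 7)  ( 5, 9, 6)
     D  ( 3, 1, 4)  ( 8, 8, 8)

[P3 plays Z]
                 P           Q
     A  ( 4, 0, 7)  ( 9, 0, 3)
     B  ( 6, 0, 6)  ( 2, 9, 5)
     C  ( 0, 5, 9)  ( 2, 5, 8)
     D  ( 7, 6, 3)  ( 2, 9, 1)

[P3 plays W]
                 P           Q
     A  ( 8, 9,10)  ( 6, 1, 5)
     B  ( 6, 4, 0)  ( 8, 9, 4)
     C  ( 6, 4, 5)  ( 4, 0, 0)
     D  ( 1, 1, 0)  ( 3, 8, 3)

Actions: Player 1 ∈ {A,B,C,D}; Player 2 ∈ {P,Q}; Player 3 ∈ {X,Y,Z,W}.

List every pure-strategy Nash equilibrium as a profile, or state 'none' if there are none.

PSNE = {(A,P,W)}

(A,P,X): not NE [P2→Q gives 3>2; P3→W gives 10>9]
(A,P,Y): not NE [P1→C gives 8>5; P2→Q gives 5>1; P3→W gives 10>6]
(A,P,Z): not NE [P1→D gives 7>4; P3→W gives 10>7]
(A,P,W): NE
(A,Q,X): not NE [P1→B gives 7>0]
(A,Q,Y): not NE [P1→B gives 9>5; P3→W gives 5>3]
(A,Q,Z): not NE [P3→W gives 5>3]
(A,Q,W): not NE [P1→B gives 8>6; P2→P gives 9>1]
(B,P,X): not NE [P1→A gives 8>5; P3→Y gives 7>1]
(B,P,Y): not NE [P1→C gives 8>4]
(B,P,Z): not NE [P1→D gives 7>6; P2→Q gives 9>0; P3→Y gives 7>6]
(B,P,W): not NE [P1→A gives 8>6; P2→Q gives 9>4; P3→Y gives 7>0]
(B,Q,X): not NE [P2→P gives 4>2]
(B,Q,Y): not NE [P2→P gives 8>0; P3→X gives 7>2]
(B,Q,Z): not NE [P1→A gives 9>2; P3→X gives 7>5]
(B,Q,W): not NE [P3→X gives 7>4]
(C,P,X): not NE [P1→A gives 8>6; P3→Z gives 9>4]
(C,P,Y): not NE [P2→Q gives 9>2; P3→Z gives 9>7]
(C,P,Z): not NE [P1→D gives 7>0]
(C,P,W): not NE [P1→A gives 8>6; P3→Z gives 9>5]
(C,Q,X): not NE [P1→B gives 7>6; P3→Z gives 8>0]
(C,Q,Y): not NE [P1→B gives 9>5; P3→Z gives 8>6]
(C,Q,Z): not NE [P1→A gives 9>2]
(C,Q,W): not NE [P1→B gives 8>4; P2→P gives 4>0; P3→Z gives 8>0]
(D,P,X): not NE [P1→A gives 8>2; P3→Y gives 4>2]
(D,P,Y): not NE [P1→C gives 8>3; P2→Q gives 8>1]
(D,P,Z): not NE [P2→Q gives 9>6; P3→Y gives 4>3]
(D,P,W): not NE [P1→A gives 8>1; P2→Q gives 8>1; P3→Y gives 4>0]
(D,Q,X): not NE [P1→B gives 7>0]
(D,Q,Y): not NE [P1→B gives 9>8]
(D,Q,Z): not NE [P1→A gives 9>2; P3→Y gives 8>1]
(D,Q,W): not NE [P1→B gives 8>3; P3→Y gives 8>3]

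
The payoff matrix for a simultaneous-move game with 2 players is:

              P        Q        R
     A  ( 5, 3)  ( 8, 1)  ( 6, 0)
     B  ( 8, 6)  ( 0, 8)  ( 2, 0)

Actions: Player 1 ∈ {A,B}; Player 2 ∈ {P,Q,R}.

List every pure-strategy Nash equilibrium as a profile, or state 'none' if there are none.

PSNE: ∅

(A,P): not NE [P1→B gives 8>5]
(A,Q): not NE [P2→P gives 3>1]
(A,R): not NE [P2→P gives 3>0]
(B,P): not NE [P2→Q gives 8>6]
(B,Q): not NE [P1→A gives 8>0]
(B,R): not NE [P1→A gives 6>2; P2→Q gives 8>0]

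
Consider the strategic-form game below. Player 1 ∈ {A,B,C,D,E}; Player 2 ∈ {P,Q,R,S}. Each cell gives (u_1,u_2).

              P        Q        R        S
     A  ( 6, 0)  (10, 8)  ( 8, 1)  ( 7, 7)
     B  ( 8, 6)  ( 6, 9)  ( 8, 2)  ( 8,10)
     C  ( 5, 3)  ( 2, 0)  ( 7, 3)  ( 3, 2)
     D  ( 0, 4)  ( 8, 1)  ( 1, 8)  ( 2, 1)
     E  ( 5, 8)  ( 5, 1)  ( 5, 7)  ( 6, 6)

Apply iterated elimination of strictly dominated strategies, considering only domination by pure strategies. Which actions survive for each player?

P1 drop C (A beats it: P:6>5 Q:10>2 R:8>7 S:7>3)
P1 drop D (A beats it: P:6>0 Q:10>8 R:8>1 S:7>2)
P1 drop E (A beats it: P:6>5 Q:10>5 R:8>5 S:7>6)
P2 drop P (Q beats it: A:8>0 B:9>6)
P2 drop R (Q beats it: A:8>1 B:9>2)
P1→{A,B} P2→{Q,S}

Survivors P1:{A,B} P2:{Q,S}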